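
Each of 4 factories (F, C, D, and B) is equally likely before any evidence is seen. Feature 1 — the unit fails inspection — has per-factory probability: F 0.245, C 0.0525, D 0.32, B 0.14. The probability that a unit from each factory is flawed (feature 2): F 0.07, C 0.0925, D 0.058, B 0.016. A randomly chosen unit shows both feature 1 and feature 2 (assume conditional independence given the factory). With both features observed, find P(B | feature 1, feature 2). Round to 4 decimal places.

0.0523

Since the prior is uniform, the posterior is proportional to the likelihood:
  F: 0.245 × 0.07 = 0.01715
  C: 0.0525 × 0.0925 = 0.00485625
  D: 0.32 × 0.058 = 0.01856
  B: 0.14 × 0.016 = 0.00224
Total = 0.04280625.
P(B | evidence) = 0.00224 / 0.04280625 ≈ 0.0523.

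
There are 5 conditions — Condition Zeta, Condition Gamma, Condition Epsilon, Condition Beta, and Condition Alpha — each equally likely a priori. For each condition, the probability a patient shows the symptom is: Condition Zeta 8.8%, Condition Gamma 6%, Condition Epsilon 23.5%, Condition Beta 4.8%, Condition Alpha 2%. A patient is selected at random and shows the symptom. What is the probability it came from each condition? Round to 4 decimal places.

With a uniform prior (1/5 each), posterior ∝ likelihood:
  Condition Zeta: 0.088
  Condition Gamma: 0.06
  Condition Epsilon: 0.235
  Condition Beta: 0.048
  Condition Alpha: 0.02
Normalizing constant = 0.451.
P(Condition Zeta | symptomatic) = 0.088/0.451 ≈ 0.1951
P(Condition Gamma | symptomatic) = 0.06/0.451 ≈ 0.1330
P(Condition Epsilon | symptomatic) = 0.235/0.451 ≈ 0.5211
P(Condition Beta | symptomatic) = 0.048/0.451 ≈ 0.1064
P(Condition Alpha | symptomatic) = 0.02/0.451 ≈ 0.0443

Condition Zeta 0.1951, Condition Gamma 0.1330, Condition Epsilon 0.5211, Condition Beta 0.1064, Condition Alpha 0.0443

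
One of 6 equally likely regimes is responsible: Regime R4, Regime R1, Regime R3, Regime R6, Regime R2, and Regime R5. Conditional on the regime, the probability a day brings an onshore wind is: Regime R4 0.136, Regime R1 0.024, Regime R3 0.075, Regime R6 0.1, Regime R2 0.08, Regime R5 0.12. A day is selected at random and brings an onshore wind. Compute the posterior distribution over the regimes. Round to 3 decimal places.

Regime R4 0.254, Regime R1 0.045, Regime R3 0.140, Regime R6 0.187, Regime R2 0.150, Regime R5 0.224

Since the prior is uniform, the posterior is proportional to the likelihood:
  Regime R4: 0.136
  Regime R1: 0.024
  Regime R3: 0.075
  Regime R6: 0.1
  Regime R2: 0.08
  Regime R5: 0.12
Sum = 0.535.
P(Regime R4 | onshore) = 0.136/0.535 ≈ 0.254
P(Regime R1 | onshore) = 0.024/0.535 ≈ 0.045
P(Regime R3 | onshore) = 0.075/0.535 ≈ 0.140
P(Regime R6 | onshore) = 0.1/0.535 ≈ 0.187
P(Regime R2 | onshore) = 0.08/0.535 ≈ 0.150
P(Regime R5 | onshore) = 0.12/0.535 ≈ 0.224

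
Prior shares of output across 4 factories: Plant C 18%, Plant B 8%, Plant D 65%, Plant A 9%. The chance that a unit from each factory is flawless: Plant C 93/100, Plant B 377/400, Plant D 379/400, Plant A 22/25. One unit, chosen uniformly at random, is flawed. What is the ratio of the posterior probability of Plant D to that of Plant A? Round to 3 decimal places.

Taking complements, P(flawed | each) = Plant C 0.07, Plant B 0.0575, Plant D 0.0525, Plant A 0.12.
Prior × likelihood for each hypothesis:
  Plant C: 0.18 × 0.07 = 0.0126
  Plant B: 0.08 × 0.0575 = 0.0046
  Plant D: 0.65 × 0.0525 = 0.034125
  Plant A: 0.09 × 0.12 = 0.0108
Sum = 0.062125.
The ratio is 0.034125 / 0.0108 (the normalizer cancels) = 3.160.

3.160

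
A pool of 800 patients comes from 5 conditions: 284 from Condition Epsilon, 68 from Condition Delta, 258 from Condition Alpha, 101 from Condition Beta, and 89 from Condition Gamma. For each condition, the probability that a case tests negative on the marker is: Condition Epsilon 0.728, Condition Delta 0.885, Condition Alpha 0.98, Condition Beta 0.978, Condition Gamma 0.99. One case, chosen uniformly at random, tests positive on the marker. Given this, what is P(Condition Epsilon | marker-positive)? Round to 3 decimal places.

0.828

Taking complements, P(marker-positive | each) = Condition Epsilon 0.272, Condition Delta 0.115, Condition Alpha 0.02, Condition Beta 0.022, Condition Gamma 0.01.
By Bayes' rule, posterior ∝ prior × likelihood:
  Condition Epsilon: 0.355 × 0.272 = 0.09656
  Condition Delta: 0.085 × 0.115 = 0.009775
  Condition Alpha: 0.3225 × 0.02 = 0.00645
  Condition Beta: 0.12625 × 0.022 = 0.0027775
  Condition Gamma: 0.11125 × 0.01 = 0.0011125
Total = 0.116675.
P(Condition Epsilon | evidence) = 0.09656 / 0.116675 ≈ 0.828.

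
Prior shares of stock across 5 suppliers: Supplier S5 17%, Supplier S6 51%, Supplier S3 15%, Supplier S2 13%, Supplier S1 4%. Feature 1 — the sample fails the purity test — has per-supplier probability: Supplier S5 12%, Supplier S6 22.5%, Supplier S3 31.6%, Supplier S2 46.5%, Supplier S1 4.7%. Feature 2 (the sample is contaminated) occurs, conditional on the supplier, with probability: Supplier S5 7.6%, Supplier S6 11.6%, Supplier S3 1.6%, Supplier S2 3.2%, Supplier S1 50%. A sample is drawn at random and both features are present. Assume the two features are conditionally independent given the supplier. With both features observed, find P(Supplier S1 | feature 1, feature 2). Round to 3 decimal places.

0.051

Unnormalized posteriors (prior × likelihood):
  Supplier S5: 0.17 × 0.12 × 0.076 = 0.0015504
  Supplier S6: 0.51 × 0.225 × 0.116 = 0.013311
  Supplier S3: 0.15 × 0.316 × 0.016 = 0.0007584
  Supplier S2: 0.13 × 0.465 × 0.032 = 0.0019344
  Supplier S1: 0.04 × 0.047 × 0.5 = 0.00094
Sum = 0.0184942.
P(Supplier S1 | evidence) = 0.00094 / 0.0184942 ≈ 0.051.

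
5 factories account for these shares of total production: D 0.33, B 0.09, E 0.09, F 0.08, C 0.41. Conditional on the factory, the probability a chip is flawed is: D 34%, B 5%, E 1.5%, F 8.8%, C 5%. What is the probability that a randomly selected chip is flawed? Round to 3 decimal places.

Prior × likelihood for each hypothesis:
  D: 0.33 × 0.34 = 0.1122
  B: 0.09 × 0.05 = 0.0045
  E: 0.09 × 0.015 = 0.00135
  F: 0.08 × 0.088 = 0.00704
  C: 0.41 × 0.05 = 0.0205
P(flawed) = 0.1122 + 0.0045 + 0.00135 + 0.00704 + 0.0205 = 0.14559 → 0.146.

0.146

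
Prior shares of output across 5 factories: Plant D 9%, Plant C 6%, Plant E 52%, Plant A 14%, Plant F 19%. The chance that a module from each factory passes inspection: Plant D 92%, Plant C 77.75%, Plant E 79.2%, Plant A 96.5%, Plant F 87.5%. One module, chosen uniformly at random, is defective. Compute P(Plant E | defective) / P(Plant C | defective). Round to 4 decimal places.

Taking complements, P(defective | each) = Plant D 0.08, Plant C 0.2225, Plant E 0.208, Plant A 0.035, Plant F 0.125.
By Bayes' rule, posterior ∝ prior × likelihood:
  Plant D: 0.09 × 0.08 = 0.0072
  Plant C: 0.06 × 0.2225 = 0.01335
  Plant E: 0.52 × 0.208 = 0.10816
  Plant A: 0.14 × 0.035 = 0.0049
  Plant F: 0.19 × 0.125 = 0.02375
Total = 0.15736.
The ratio is 0.10816 / 0.01335 (the normalizer cancels) = 8.1019.

8.1019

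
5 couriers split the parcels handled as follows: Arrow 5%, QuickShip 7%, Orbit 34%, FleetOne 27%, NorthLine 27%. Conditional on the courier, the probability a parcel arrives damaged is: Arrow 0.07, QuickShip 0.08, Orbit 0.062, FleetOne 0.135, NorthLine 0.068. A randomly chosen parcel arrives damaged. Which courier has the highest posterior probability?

Prior × likelihood for each hypothesis:
  Arrow: 0.05 × 0.07 = 0.0035
  QuickShip: 0.07 × 0.08 = 0.0056
  Orbit: 0.34 × 0.062 = 0.02108
  FleetOne: 0.27 × 0.135 = 0.03645
  NorthLine: 0.27 × 0.068 = 0.01836
Total = 0.08499.
Largest term belongs to FleetOne, so FleetOne is most probable.

FleetOne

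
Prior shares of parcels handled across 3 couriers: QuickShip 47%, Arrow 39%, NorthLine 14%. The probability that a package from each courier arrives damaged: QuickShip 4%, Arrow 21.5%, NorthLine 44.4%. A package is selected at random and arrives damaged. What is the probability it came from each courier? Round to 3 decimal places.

QuickShip 0.114, Arrow 0.509, NorthLine 0.377

Prior × likelihood for each hypothesis:
  QuickShip: 0.47 × 0.04 = 0.0188
  Arrow: 0.39 × 0.215 = 0.08385
  NorthLine: 0.14 × 0.444 = 0.06216
Sum = 0.16481.
P(QuickShip | damaged) = 0.0188/0.16481 ≈ 0.114
P(Arrow | damaged) = 0.08385/0.16481 ≈ 0.509
P(NorthLine | damaged) = 0.06216/0.16481 ≈ 0.377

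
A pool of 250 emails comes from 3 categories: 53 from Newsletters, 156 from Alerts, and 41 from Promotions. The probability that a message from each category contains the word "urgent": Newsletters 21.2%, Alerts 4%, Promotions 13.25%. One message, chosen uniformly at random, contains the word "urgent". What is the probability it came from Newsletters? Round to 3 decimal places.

0.490

Prior × likelihood for each hypothesis:
  Newsletters: 0.212 × 0.212 = 0.044944
  Alerts: 0.624 × 0.04 = 0.02496
  Promotions: 0.164 × 0.1325 = 0.02173
Normalizing constant = 0.091634.
P(Newsletters | evidence) = 0.044944 / 0.091634 ≈ 0.490.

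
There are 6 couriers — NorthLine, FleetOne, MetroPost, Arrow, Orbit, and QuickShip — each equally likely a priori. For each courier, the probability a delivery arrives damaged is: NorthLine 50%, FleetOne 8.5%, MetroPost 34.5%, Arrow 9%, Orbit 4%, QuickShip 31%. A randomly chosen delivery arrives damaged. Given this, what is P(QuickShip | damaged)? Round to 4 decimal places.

0.2263

Since the prior is uniform, the posterior is proportional to the likelihood:
  NorthLine: 0.5
  FleetOne: 0.085
  MetroPost: 0.345
  Arrow: 0.09
  Orbit: 0.04
  QuickShip: 0.31
Sum = 1.37.
P(QuickShip | evidence) = 0.31 / 1.37 ≈ 0.2263.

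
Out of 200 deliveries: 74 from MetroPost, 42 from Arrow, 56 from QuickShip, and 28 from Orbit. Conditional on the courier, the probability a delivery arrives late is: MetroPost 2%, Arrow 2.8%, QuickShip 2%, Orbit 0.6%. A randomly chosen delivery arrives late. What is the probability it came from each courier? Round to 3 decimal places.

MetroPost 0.375, Arrow 0.298, QuickShip 0.284, Orbit 0.043

By Bayes' rule, posterior ∝ prior × likelihood:
  MetroPost: 0.37 × 0.02 = 0.0074
  Arrow: 0.21 × 0.028 = 0.00588
  QuickShip: 0.28 × 0.02 = 0.0056
  Orbit: 0.14 × 0.006 = 0.00084
Normalizing constant = 0.01972.
P(MetroPost | late) = 0.0074/0.01972 ≈ 0.375
P(Arrow | late) = 0.00588/0.01972 ≈ 0.298
P(QuickShip | late) = 0.0056/0.01972 ≈ 0.284
P(Orbit | late) = 0.00084/0.01972 ≈ 0.043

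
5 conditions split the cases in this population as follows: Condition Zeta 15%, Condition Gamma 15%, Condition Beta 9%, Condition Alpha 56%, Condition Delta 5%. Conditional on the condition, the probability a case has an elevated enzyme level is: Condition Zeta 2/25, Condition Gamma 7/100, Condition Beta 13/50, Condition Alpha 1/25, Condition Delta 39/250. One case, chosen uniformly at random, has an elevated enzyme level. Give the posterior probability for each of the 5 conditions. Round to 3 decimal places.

Condition Zeta 0.158, Condition Gamma 0.138, Condition Beta 0.307, Condition Alpha 0.294, Condition Delta 0.102

Compute prior × likelihood for every hypothesis:
  Condition Zeta: 0.15 × 0.08 = 0.012
  Condition Gamma: 0.15 × 0.07 = 0.0105
  Condition Beta: 0.09 × 0.26 = 0.0234
  Condition Alpha: 0.56 × 0.04 = 0.0224
  Condition Delta: 0.05 × 0.156 = 0.0078
Normalizing constant = 0.0761.
P(Condition Zeta | elevated) = 0.012/0.0761 ≈ 0.158
P(Condition Gamma | elevated) = 0.0105/0.0761 ≈ 0.138
P(Condition Beta | elevated) = 0.0234/0.0761 ≈ 0.307
P(Condition Alpha | elevated) = 0.0224/0.0761 ≈ 0.294
P(Condition Delta | elevated) = 0.0078/0.0761 ≈ 0.102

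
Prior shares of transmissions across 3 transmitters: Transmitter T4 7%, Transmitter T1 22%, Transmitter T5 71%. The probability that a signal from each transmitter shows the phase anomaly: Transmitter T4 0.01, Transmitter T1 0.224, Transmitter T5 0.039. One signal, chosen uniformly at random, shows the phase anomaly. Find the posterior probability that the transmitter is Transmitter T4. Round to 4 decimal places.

0.0090

Unnormalized posteriors (prior × likelihood):
  Transmitter T4: 0.07 × 0.01 = 0.0007
  Transmitter T1: 0.22 × 0.224 = 0.04928
  Transmitter T5: 0.71 × 0.039 = 0.02769
Sum = 0.07767.
P(Transmitter T4 | evidence) = 0.0007 / 0.07767 ≈ 0.0090.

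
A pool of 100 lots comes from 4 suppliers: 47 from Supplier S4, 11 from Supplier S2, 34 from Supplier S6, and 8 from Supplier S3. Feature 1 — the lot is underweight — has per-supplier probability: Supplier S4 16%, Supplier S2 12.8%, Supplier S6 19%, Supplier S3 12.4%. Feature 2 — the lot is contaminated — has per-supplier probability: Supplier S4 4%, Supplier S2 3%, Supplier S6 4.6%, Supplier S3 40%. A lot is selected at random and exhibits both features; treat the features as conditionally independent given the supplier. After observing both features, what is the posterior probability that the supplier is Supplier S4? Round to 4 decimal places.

0.2901

By Bayes' rule, posterior ∝ prior × likelihood:
  Supplier S4: 0.47 × 0.16 × 0.04 = 0.003008
  Supplier S2: 0.11 × 0.128 × 0.03 = 0.0004224
  Supplier S6: 0.34 × 0.19 × 0.046 = 0.0029716
  Supplier S3: 0.08 × 0.124 × 0.4 = 0.003968
Normalizing constant = 0.01037.
P(Supplier S4 | evidence) = 0.003008 / 0.01037 ≈ 0.2901.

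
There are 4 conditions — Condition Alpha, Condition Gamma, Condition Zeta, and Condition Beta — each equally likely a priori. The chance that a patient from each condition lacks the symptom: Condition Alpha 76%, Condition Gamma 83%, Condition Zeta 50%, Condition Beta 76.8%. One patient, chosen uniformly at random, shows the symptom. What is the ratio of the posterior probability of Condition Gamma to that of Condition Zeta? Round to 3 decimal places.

0.340

Taking complements, P(symptomatic | each) = Condition Alpha 0.24, Condition Gamma 0.17, Condition Zeta 0.5, Condition Beta 0.232.
Since the prior is uniform, the posterior is proportional to the likelihood:
  Condition Alpha: 0.24
  Condition Gamma: 0.17
  Condition Zeta: 0.5
  Condition Beta: 0.232
Total = 1.142.
The ratio is 0.17 / 0.5 (the normalizer cancels) = 0.340.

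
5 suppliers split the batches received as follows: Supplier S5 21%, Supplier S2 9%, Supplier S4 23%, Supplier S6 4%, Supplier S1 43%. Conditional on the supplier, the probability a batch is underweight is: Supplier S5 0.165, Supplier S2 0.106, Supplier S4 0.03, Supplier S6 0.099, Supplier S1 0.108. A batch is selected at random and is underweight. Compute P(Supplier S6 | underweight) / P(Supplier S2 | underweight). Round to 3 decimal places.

0.415

Prior × likelihood for each hypothesis:
  Supplier S5: 0.21 × 0.165 = 0.03465
  Supplier S2: 0.09 × 0.106 = 0.00954
  Supplier S4: 0.23 × 0.03 = 0.0069
  Supplier S6: 0.04 × 0.099 = 0.00396
  Supplier S1: 0.43 × 0.108 = 0.04644
Sum = 0.10149.
The ratio is 0.00396 / 0.00954 (the normalizer cancels) = 0.415.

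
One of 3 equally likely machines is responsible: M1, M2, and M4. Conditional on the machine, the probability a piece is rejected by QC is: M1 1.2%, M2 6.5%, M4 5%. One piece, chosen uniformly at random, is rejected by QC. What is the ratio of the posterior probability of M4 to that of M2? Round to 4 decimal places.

With a uniform prior (1/3 each), posterior ∝ likelihood:
  M1: 0.012
  M2: 0.065
  M4: 0.05
Sum = 0.127.
The ratio is 0.05 / 0.065 (the normalizer cancels) = 0.7692.

0.7692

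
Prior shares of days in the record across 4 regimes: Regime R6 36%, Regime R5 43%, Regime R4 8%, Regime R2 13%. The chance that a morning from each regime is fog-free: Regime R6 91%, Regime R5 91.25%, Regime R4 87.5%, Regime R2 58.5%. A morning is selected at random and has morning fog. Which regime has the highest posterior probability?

Taking complements, P(fog | each) = Regime R6 0.09, Regime R5 0.0875, Regime R4 0.125, Regime R2 0.415.
By Bayes' rule, posterior ∝ prior × likelihood:
  Regime R6: 0.36 × 0.09 = 0.0324
  Regime R5: 0.43 × 0.0875 = 0.037625
  Regime R4: 0.08 × 0.125 = 0.01
  Regime R2: 0.13 × 0.415 = 0.05395
Total = 0.133975.
Largest term belongs to Regime R2, so Regime R2 is most probable.

Regime R2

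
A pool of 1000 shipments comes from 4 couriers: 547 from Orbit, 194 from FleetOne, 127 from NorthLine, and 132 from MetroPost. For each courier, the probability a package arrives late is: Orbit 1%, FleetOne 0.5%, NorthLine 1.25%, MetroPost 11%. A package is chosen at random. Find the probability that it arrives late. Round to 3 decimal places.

Unnormalized posteriors (prior × likelihood):
  Orbit: 0.547 × 0.01 = 0.00547
  FleetOne: 0.194 × 0.005 = 0.00097
  NorthLine: 0.127 × 0.0125 = 0.0015875
  MetroPost: 0.132 × 0.11 = 0.01452
P(late) = 0.00547 + 0.00097 + 0.0015875 + 0.01452 = 0.0225475 → 0.023.

0.023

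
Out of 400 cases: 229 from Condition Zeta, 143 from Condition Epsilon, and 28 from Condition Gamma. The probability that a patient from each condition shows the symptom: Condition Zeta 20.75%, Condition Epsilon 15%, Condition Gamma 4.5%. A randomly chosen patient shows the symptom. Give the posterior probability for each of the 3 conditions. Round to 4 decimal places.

Condition Zeta 0.6766, Condition Epsilon 0.3054, Condition Gamma 0.0179

Compute prior × likelihood for every hypothesis:
  Condition Zeta: 0.5725 × 0.2075 = 0.11879375
  Condition Epsilon: 0.3575 × 0.15 = 0.053625
  Condition Gamma: 0.07 × 0.045 = 0.00315
Normalizing constant = 0.17556875.
P(Condition Zeta | symptomatic) = 0.11879375/0.17556875 ≈ 0.6766
P(Condition Epsilon | symptomatic) = 0.053625/0.17556875 ≈ 0.3054
P(Condition Gamma | symptomatic) = 0.00315/0.17556875 ≈ 0.0179
(Check: 0.6766+0.3054+0.0179 = 0.9999.)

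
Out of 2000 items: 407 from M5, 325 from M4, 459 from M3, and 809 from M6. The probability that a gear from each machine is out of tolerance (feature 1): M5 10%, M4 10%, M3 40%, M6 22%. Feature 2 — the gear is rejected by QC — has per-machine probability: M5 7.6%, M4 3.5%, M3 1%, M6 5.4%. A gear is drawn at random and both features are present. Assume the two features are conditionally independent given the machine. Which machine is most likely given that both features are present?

M6

By Bayes' rule, posterior ∝ prior × likelihood:
  M5: 0.2035 × 0.1 × 0.076 = 0.0015466
  M4: 0.1625 × 0.1 × 0.035 = 0.00056875
  M3: 0.2295 × 0.4 × 0.01 = 0.000918
  M6: 0.4045 × 0.22 × 0.054 = 0.00480546
Total = 0.00783881.
Largest term belongs to M6, so M6 is most probable.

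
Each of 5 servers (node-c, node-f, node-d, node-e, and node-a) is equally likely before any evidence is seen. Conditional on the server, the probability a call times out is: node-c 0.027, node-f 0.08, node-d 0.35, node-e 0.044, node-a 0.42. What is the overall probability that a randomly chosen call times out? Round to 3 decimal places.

0.184

Since the prior is uniform, the posterior is proportional to the likelihood:
  node-c: 0.027
  node-f: 0.08
  node-d: 0.35
  node-e: 0.044
  node-a: 0.42
P(timeout) = (1/5) × (0.027 + 0.08 + 0.35 + 0.044 + 0.42) = 0.921/5 ≈ 0.184.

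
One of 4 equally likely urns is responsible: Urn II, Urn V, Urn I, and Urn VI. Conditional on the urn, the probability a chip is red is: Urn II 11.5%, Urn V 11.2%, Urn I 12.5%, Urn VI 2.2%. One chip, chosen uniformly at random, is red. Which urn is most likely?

With a uniform prior (1/4 each), posterior ∝ likelihood:
  Urn II: 0.115
  Urn V: 0.112
  Urn I: 0.125
  Urn VI: 0.022
Normalizing constant = 0.374.
Largest term belongs to Urn I, so Urn I is most probable.

Urn I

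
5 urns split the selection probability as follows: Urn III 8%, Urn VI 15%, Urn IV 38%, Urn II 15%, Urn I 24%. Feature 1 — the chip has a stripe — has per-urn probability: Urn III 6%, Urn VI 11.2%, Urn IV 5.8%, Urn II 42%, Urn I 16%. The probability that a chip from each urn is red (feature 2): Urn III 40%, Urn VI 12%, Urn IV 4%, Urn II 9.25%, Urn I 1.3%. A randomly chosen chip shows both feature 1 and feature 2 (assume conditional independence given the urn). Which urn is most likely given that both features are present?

Unnormalized posteriors (prior × likelihood):
  Urn III: 0.08 × 0.06 × 0.4 = 0.00192
  Urn VI: 0.15 × 0.112 × 0.12 = 0.002016
  Urn IV: 0.38 × 0.058 × 0.04 = 0.0008816
  Urn II: 0.15 × 0.42 × 0.0925 = 0.0058275
  Urn I: 0.24 × 0.16 × 0.013 = 0.0004992
Total = 0.0111443.
Largest term belongs to Urn II, so Urn II is most probable.

Urn II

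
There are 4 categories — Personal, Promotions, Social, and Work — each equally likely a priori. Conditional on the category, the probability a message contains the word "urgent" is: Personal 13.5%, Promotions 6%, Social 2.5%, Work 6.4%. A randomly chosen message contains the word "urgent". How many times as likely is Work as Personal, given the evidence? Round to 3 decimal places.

0.474

With a uniform prior (1/4 each), posterior ∝ likelihood:
  Personal: 0.135
  Promotions: 0.06
  Social: 0.025
  Work: 0.064
Sum = 0.284.
The ratio is 0.064 / 0.135 (the normalizer cancels) = 0.474.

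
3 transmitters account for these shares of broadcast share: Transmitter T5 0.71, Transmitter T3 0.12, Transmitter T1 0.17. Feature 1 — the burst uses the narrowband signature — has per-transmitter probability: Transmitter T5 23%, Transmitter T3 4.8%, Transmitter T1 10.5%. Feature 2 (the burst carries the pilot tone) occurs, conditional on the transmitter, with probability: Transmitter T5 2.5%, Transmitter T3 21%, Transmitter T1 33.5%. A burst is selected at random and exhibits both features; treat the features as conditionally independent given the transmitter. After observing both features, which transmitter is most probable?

Transmitter T1

By Bayes' rule, posterior ∝ prior × likelihood:
  Transmitter T5: 0.71 × 0.23 × 0.025 = 0.0040825
  Transmitter T3: 0.12 × 0.048 × 0.21 = 0.0012096
  Transmitter T1: 0.17 × 0.105 × 0.335 = 0.00597975
Sum = 0.01127185.
Largest term belongs to Transmitter T1, so Transmitter T1 is most probable.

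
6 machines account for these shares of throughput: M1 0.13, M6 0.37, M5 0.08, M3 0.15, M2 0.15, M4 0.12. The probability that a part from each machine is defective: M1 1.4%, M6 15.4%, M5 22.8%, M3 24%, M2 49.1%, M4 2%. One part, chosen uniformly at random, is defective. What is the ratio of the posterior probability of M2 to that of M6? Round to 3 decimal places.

Compute prior × likelihood for every hypothesis:
  M1: 0.13 × 0.014 = 0.00182
  M6: 0.37 × 0.154 = 0.05698
  M5: 0.08 × 0.228 = 0.01824
  M3: 0.15 × 0.24 = 0.036
  M2: 0.15 × 0.491 = 0.07365
  M4: 0.12 × 0.02 = 0.0024
Sum = 0.18909.
The ratio is 0.07365 / 0.05698 (the normalizer cancels) = 1.293.

1.293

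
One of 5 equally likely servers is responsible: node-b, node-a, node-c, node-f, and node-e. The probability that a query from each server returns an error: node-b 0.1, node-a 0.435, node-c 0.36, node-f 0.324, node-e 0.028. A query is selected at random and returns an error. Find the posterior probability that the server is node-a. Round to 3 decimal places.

0.349

With a uniform prior (1/5 each), posterior ∝ likelihood:
  node-b: 0.1
  node-a: 0.435
  node-c: 0.36
  node-f: 0.324
  node-e: 0.028
Sum = 1.247.
P(node-a | evidence) = 0.435 / 1.247 ≈ 0.349.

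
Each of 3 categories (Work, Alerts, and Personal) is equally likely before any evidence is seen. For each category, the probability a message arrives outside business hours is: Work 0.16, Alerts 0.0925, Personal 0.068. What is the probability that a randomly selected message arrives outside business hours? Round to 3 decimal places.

0.107

With a uniform prior (1/3 each), posterior ∝ likelihood:
  Work: 0.16
  Alerts: 0.0925
  Personal: 0.068
P(off-hours) = (1/3) × (0.16 + 0.0925 + 0.068) = 0.3205/3 ≈ 0.107.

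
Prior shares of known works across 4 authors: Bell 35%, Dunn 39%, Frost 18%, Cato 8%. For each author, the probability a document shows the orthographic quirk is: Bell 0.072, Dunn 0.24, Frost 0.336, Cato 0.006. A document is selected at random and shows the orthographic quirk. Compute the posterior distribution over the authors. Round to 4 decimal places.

Bell 0.1402, Dunn 0.5207, Frost 0.3364, Cato 0.0027

Prior × likelihood for each hypothesis:
  Bell: 0.35 × 0.072 = 0.0252
  Dunn: 0.39 × 0.24 = 0.0936
  Frost: 0.18 × 0.336 = 0.06048
  Cato: 0.08 × 0.006 = 0.00048
Normalizing constant = 0.17976.
P(Bell | quirk) = 0.0252/0.17976 ≈ 0.1402
P(Dunn | quirk) = 0.0936/0.17976 ≈ 0.5207
P(Frost | quirk) = 0.06048/0.17976 ≈ 0.3364
P(Cato | quirk) = 0.00048/0.17976 ≈ 0.0027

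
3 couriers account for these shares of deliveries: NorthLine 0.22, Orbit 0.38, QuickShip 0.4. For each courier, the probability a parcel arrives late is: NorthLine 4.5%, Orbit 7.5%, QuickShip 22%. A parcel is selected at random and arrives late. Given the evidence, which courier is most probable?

QuickShip

By Bayes' rule, posterior ∝ prior × likelihood:
  NorthLine: 0.22 × 0.045 = 0.0099
  Orbit: 0.38 × 0.075 = 0.0285
  QuickShip: 0.4 × 0.22 = 0.088
Sum = 0.1264.
Largest term belongs to QuickShip, so QuickShip is most probable.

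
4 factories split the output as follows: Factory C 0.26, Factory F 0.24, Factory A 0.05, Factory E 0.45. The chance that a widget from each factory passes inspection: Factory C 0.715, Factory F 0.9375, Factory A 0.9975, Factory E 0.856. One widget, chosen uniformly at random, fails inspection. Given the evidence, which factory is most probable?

Factory C

Taking complements, P(nonconforming | each) = Factory C 0.285, Factory F 0.0625, Factory A 0.0025, Factory E 0.144.
By Bayes' rule, posterior ∝ prior × likelihood:
  Factory C: 0.26 × 0.285 = 0.0741
  Factory F: 0.24 × 0.0625 = 0.015
  Factory A: 0.05 × 0.0025 = 0.000125
  Factory E: 0.45 × 0.144 = 0.0648
Total = 0.154025.
Largest term belongs to Factory C, so Factory C is most probable.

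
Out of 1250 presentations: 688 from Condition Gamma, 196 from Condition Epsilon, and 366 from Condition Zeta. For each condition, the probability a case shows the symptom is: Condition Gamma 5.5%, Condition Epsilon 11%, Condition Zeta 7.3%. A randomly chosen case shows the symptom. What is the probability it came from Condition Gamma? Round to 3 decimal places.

Unnormalized posteriors (prior × likelihood):
  Condition Gamma: 0.5504 × 0.055 = 0.030272
  Condition Epsilon: 0.1568 × 0.11 = 0.017248
  Condition Zeta: 0.2928 × 0.073 = 0.0213744
Normalizing constant = 0.0688944.
P(Condition Gamma | evidence) = 0.030272 / 0.0688944 ≈ 0.439.

0.439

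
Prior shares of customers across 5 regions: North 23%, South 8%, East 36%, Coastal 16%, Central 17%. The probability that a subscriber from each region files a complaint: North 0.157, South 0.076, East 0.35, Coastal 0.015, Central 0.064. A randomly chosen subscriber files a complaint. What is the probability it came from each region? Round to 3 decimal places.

North 0.199, South 0.034, East 0.694, Coastal 0.013, Central 0.060

Compute prior × likelihood for every hypothesis:
  North: 0.23 × 0.157 = 0.03611
  South: 0.08 × 0.076 = 0.00608
  East: 0.36 × 0.35 = 0.126
  Coastal: 0.16 × 0.015 = 0.0024
  Central: 0.17 × 0.064 = 0.01088
Normalizing constant = 0.18147.
P(North | complaint) = 0.03611/0.18147 ≈ 0.199
P(South | complaint) = 0.00608/0.18147 ≈ 0.034
P(East | complaint) = 0.126/0.18147 ≈ 0.694
P(Coastal | complaint) = 0.0024/0.18147 ≈ 0.013
P(Central | complaint) = 0.01088/0.18147 ≈ 0.060
(Check: 0.199+0.034+0.694+0.013+0.060 = 1.000.)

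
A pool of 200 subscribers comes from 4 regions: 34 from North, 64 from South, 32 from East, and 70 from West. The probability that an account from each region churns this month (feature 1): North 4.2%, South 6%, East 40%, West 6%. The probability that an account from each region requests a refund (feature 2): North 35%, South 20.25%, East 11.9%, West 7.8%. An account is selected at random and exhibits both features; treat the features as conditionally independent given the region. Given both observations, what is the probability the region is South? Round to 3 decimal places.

Compute prior × likelihood for every hypothesis:
  North: 0.17 × 0.042 × 0.35 = 0.002499
  South: 0.32 × 0.06 × 0.2025 = 0.003888
  East: 0.16 × 0.4 × 0.119 = 0.007616
  West: 0.35 × 0.06 × 0.078 = 0.001638
Normalizing constant = 0.015641.
P(South | evidence) = 0.003888 / 0.015641 ≈ 0.249.

0.249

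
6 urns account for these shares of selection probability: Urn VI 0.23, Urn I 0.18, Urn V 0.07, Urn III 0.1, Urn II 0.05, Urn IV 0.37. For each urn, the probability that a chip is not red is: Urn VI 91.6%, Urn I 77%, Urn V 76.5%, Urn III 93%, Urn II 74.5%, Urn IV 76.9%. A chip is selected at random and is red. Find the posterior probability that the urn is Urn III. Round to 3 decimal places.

Taking complements, P(red | each) = Urn VI 0.084, Urn I 0.23, Urn V 0.235, Urn III 0.07, Urn II 0.255, Urn IV 0.231.
Compute prior × likelihood for every hypothesis:
  Urn VI: 0.23 × 0.084 = 0.01932
  Urn I: 0.18 × 0.23 = 0.0414
  Urn V: 0.07 × 0.235 = 0.01645
  Urn III: 0.1 × 0.07 = 0.007
  Urn II: 0.05 × 0.255 = 0.01275
  Urn IV: 0.37 × 0.231 = 0.08547
Total = 0.18239.
P(Urn III | evidence) = 0.007 / 0.18239 ≈ 0.038.

0.038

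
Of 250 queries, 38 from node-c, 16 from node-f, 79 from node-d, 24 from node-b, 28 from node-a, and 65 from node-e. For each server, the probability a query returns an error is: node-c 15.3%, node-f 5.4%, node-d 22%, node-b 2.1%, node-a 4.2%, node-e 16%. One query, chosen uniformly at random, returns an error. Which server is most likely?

Prior × likelihood for each hypothesis:
  node-c: 0.152 × 0.153 = 0.023256
  node-f: 0.064 × 0.054 = 0.003456
  node-d: 0.316 × 0.22 = 0.06952
  node-b: 0.096 × 0.021 = 0.002016
  node-a: 0.112 × 0.042 = 0.004704
  node-e: 0.26 × 0.16 = 0.0416
Sum = 0.144552.
Largest term belongs to node-d, so node-d is most probable.

node-d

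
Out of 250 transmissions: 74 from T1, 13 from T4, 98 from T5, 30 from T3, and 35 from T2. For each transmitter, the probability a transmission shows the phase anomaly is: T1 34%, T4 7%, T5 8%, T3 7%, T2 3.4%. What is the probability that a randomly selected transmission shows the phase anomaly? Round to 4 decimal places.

0.1488

Prior × likelihood for each hypothesis:
  T1: 0.296 × 0.34 = 0.10064
  T4: 0.052 × 0.07 = 0.00364
  T5: 0.392 × 0.08 = 0.03136
  T3: 0.12 × 0.07 = 0.0084
  T2: 0.14 × 0.034 = 0.00476
P(anomaly) = 0.10064 + 0.00364 + 0.03136 + 0.0084 + 0.00476 = 0.1488 → 0.1488.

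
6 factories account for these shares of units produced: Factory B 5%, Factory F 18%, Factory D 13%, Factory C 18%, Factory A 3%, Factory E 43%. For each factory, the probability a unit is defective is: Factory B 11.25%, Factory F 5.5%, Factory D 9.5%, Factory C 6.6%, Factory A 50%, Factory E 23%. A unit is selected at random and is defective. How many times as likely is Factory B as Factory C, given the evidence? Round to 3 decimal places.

0.473

Compute prior × likelihood for every hypothesis:
  Factory B: 0.05 × 0.1125 = 0.005625
  Factory F: 0.18 × 0.055 = 0.0099
  Factory D: 0.13 × 0.095 = 0.01235
  Factory C: 0.18 × 0.066 = 0.01188
  Factory A: 0.03 × 0.5 = 0.015
  Factory E: 0.43 × 0.23 = 0.0989
Sum = 0.153655.
The ratio is 0.005625 / 0.01188 (the normalizer cancels) = 0.473.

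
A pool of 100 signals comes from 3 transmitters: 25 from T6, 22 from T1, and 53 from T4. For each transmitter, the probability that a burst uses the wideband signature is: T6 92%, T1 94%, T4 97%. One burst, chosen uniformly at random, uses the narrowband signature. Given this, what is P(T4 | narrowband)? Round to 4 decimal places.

Taking complements, P(narrowband | each) = T6 0.08, T1 0.06, T4 0.03.
By Bayes' rule, posterior ∝ prior × likelihood:
  T6: 0.25 × 0.08 = 0.02
  T1: 0.22 × 0.06 = 0.0132
  T4: 0.53 × 0.03 = 0.0159
Total = 0.0491.
P(T4 | evidence) = 0.0159 / 0.0491 ≈ 0.3238.

0.3238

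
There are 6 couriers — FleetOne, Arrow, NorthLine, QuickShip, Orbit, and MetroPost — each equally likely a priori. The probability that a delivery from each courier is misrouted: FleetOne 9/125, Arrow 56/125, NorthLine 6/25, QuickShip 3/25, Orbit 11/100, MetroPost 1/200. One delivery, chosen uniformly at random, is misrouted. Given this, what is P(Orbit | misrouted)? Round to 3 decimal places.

Since the prior is uniform, the posterior is proportional to the likelihood:
  FleetOne: 0.072
  Arrow: 0.448
  NorthLine: 0.24
  QuickShip: 0.12
  Orbit: 0.11
  MetroPost: 0.005
Sum = 0.995.
P(Orbit | evidence) = 0.11 / 0.995 ≈ 0.111.

0.111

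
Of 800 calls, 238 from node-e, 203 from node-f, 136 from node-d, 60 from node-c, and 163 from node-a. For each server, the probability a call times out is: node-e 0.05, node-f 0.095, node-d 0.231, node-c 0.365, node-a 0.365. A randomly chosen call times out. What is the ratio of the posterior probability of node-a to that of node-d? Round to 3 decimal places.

1.894

Unnormalized posteriors (prior × likelihood):
  node-e: 0.2975 × 0.05 = 0.014875
  node-f: 0.25375 × 0.095 = 0.02410625
  node-d: 0.17 × 0.231 = 0.03927
  node-c: 0.075 × 0.365 = 0.027375
  node-a: 0.20375 × 0.365 = 0.07436875
Sum = 0.179995.
The ratio is 0.07436875 / 0.03927 (the normalizer cancels) = 1.894.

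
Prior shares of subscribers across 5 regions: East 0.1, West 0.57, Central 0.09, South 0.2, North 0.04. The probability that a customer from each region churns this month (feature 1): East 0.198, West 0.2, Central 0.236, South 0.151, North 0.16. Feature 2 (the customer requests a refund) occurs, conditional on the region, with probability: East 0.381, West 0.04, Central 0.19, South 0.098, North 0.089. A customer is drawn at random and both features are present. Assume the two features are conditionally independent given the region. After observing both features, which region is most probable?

East

By Bayes' rule, posterior ∝ prior × likelihood:
  East: 0.1 × 0.198 × 0.381 = 0.0075438
  West: 0.57 × 0.2 × 0.04 = 0.00456
  Central: 0.09 × 0.236 × 0.19 = 0.0040356
  South: 0.2 × 0.151 × 0.098 = 0.0029596
  North: 0.04 × 0.16 × 0.089 = 0.0005696
Sum = 0.0196686.
Largest term belongs to East, so East is most probable.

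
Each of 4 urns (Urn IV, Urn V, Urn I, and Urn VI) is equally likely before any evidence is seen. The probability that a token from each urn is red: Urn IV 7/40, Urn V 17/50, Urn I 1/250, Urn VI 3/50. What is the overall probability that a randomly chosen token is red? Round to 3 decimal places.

0.145

Since the prior is uniform, the posterior is proportional to the likelihood:
  Urn IV: 0.175
  Urn V: 0.34
  Urn I: 0.004
  Urn VI: 0.06
P(red) = (1/4) × (0.175 + 0.34 + 0.004 + 0.06) = 0.579/4 ≈ 0.145.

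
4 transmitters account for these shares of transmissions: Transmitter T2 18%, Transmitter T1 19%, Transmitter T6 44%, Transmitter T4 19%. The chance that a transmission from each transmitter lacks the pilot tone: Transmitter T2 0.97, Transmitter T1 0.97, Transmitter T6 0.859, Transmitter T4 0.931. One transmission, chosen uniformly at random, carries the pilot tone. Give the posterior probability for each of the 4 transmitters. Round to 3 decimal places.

Transmitter T2 0.063, Transmitter T1 0.066, Transmitter T6 0.719, Transmitter T4 0.152

Taking complements, P(pilot | each) = Transmitter T2 0.03, Transmitter T1 0.03, Transmitter T6 0.141, Transmitter T4 0.069.
By Bayes' rule, posterior ∝ prior × likelihood:
  Transmitter T2: 0.18 × 0.03 = 0.0054
  Transmitter T1: 0.19 × 0.03 = 0.0057
  Transmitter T6: 0.44 × 0.141 = 0.06204
  Transmitter T4: 0.19 × 0.069 = 0.01311
Total = 0.08625.
P(Transmitter T2 | pilot) = 0.0054/0.08625 ≈ 0.063
P(Transmitter T1 | pilot) = 0.0057/0.08625 ≈ 0.066
P(Transmitter T6 | pilot) = 0.06204/0.08625 ≈ 0.719
P(Transmitter T4 | pilot) = 0.01311/0.08625 ≈ 0.152
(Check: 0.063+0.066+0.719+0.152 = 1.000.)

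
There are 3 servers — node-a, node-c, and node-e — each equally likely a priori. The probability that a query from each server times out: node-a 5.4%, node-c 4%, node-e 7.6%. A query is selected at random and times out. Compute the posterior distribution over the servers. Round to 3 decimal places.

node-a 0.318, node-c 0.235, node-e 0.447

Since the prior is uniform, the posterior is proportional to the likelihood:
  node-a: 0.054
  node-c: 0.04
  node-e: 0.076
Total = 0.17.
P(node-a | timeout) = 0.054/0.17 ≈ 0.318
P(node-c | timeout) = 0.04/0.17 ≈ 0.235
P(node-e | timeout) = 0.076/0.17 ≈ 0.447
(Check: 0.318+0.235+0.447 = 1.000.)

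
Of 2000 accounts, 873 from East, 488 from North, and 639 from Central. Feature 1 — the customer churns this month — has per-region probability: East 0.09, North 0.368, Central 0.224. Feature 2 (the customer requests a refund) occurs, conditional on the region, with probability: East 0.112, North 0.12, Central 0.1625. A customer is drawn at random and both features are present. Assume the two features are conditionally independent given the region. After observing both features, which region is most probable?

Central

Compute prior × likelihood for every hypothesis:
  East: 0.4365 × 0.09 × 0.112 = 0.00439992
  North: 0.244 × 0.368 × 0.12 = 0.01077504
  Central: 0.3195 × 0.224 × 0.1625 = 0.0116298
Normalizing constant = 0.02680476.
Largest term belongs to Central, so Central is most probable.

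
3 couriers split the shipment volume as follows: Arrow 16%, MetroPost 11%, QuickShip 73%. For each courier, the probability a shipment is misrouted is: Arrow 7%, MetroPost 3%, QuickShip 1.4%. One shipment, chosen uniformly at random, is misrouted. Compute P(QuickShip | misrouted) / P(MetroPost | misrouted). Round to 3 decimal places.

3.097

Compute prior × likelihood for every hypothesis:
  Arrow: 0.16 × 0.07 = 0.0112
  MetroPost: 0.11 × 0.03 = 0.0033
  QuickShip: 0.73 × 0.014 = 0.01022
Total = 0.02472.
The ratio is 0.01022 / 0.0033 (the normalizer cancels) = 3.097.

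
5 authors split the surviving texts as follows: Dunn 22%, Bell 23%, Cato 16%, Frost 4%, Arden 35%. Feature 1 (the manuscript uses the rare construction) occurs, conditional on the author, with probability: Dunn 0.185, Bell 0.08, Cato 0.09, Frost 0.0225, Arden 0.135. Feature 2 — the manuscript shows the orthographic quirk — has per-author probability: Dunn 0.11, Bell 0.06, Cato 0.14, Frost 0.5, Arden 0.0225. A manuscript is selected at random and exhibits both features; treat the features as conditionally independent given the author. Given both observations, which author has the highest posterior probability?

Compute prior × likelihood for every hypothesis:
  Dunn: 0.22 × 0.185 × 0.11 = 0.004477
  Bell: 0.23 × 0.08 × 0.06 = 0.001104
  Cato: 0.16 × 0.09 × 0.14 = 0.002016
  Frost: 0.04 × 0.0225 × 0.5 = 0.00045
  Arden: 0.35 × 0.135 × 0.0225 = 0.001063125
Total = 0.009110125.
Largest term belongs to Dunn, so Dunn is most probable.

Dunn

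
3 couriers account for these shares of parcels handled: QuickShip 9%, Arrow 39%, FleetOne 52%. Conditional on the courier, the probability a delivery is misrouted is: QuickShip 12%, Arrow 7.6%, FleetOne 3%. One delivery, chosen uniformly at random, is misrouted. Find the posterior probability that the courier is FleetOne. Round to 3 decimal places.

Compute prior × likelihood for every hypothesis:
  QuickShip: 0.09 × 0.12 = 0.0108
  Arrow: 0.39 × 0.076 = 0.02964
  FleetOne: 0.52 × 0.03 = 0.0156
Total = 0.05604.
P(FleetOne | evidence) = 0.0156 / 0.05604 ≈ 0.278.

0.278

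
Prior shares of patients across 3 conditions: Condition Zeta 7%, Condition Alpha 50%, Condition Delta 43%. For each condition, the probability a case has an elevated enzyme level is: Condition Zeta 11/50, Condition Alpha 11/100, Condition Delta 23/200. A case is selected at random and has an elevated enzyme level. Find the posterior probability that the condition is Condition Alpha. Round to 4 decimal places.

0.4589

Compute prior × likelihood for every hypothesis:
  Condition Zeta: 0.07 × 0.22 = 0.0154
  Condition Alpha: 0.5 × 0.11 = 0.055
  Condition Delta: 0.43 × 0.115 = 0.04945
Sum = 0.11985.
P(Condition Alpha | evidence) = 0.055 / 0.11985 ≈ 0.4589.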